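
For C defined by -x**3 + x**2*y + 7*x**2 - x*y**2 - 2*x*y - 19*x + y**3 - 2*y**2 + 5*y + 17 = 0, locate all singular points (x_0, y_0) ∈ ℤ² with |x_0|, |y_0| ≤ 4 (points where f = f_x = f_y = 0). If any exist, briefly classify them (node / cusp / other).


Singular points: {(3, 2)}; classification: cusp.

Compute partial derivatives:
  f_x = -3*x**2 + 2*x*y + 14*x - y**2 - 2*y - 19.
  f_y = x**2 - 2*x*y - 2*x + 3*y**2 - 4*y + 5.
Scan x_0 ∈ {−4, ..., 4}. For each x_0, f_y(x_0, y) is a polynomial in y; find its integer roots y ∈ {−4, ..., 4}, then test f_x and f at those candidates.
  x = -4: f_y(-4, y) = 3*y**2 + 4*y + 29; no integer root y with |y| ≤ 4.
  x = -3: f_y(-3, y) = 3*y**2 + 2*y + 20; no integer root y with |y| ≤ 4.
  x = -2: f_y(-2, y) = 3*y**2 + 13; no integer root y with |y| ≤ 4.
  x = -1: f_y(-1, y) = 3*y**2 - 2*y + 8; no integer root y with |y| ≤ 4.
  x = 0: f_y(0, y) = 3*y**2 - 4*y + 5; no integer root y with |y| ≤ 4.
  x = 1: f_y(1, y) = 3*y**2 - 6*y + 4; no integer root y with |y| ≤ 4.
  x = 2: f_y(2, y) = 3*y**2 - 8*y + 5; vanishes at y ∈ {1}. (2, 1): f_x = -2 ≠ 0.
  x = 3: f_y(3, y) = 3*y**2 - 10*y + 8; vanishes at y ∈ {2}. (3, 2): f_x = 0, f = 0 — SINGULAR.
  x = 4: f_y(4, y) = 3*y**2 - 12*y + 13; no integer root y with |y| ≤ 4.
Only singular point on the grid: (3, 2).
Classify: substitute x = 3 + u, y = 2 + v and expand: f = -u**3 + u**2*v - u*v**2 + v**3 + v**2.
No constant or linear terms (consistent with a singular point). Quadratic part: v**2. Cubic part: -u**3 + u**2*v - u*v**2 + v**3.
The quadratic part v**2 is a perfect square, so there is a single (double) tangent line v = 0, i.e. y = 2. Restricting the cubic part to that line (v = 0) leaves -u**3 ≠ 0, so f is not divisible by v and the branch is v² ≈ u**3 to lowest order — this is a cusp.
Classification: cusp.


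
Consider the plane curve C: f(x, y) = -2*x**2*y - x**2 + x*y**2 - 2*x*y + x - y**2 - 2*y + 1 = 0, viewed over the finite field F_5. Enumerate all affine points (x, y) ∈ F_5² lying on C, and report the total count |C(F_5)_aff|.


Affine F_5-points: {(1, 1), (2, 2), (3, 0), (3, 3), (4, 1), (4, 3)}; count = 6.

For each of the 25 pairs (x, y) ∈ F_5², evaluate f(x, y) mod 5. Record the zeros.
  x = 0: [0↦1, 1↦3, 2↦3, 3↦1, 4↦2]  zeros at y ∈ ∅
  x = 1: [0↦1, 1↦0, 2↦4, 3↦3, 4↦2]  zeros at y ∈ {1}
  x = 2: [0↦4, 1↦1, 2↦0, 3↦1, 4↦4]  zeros at y ∈ {2}
  x = 3: [0↦0, 1↦1, 2↦1, 3↦0, 4↦3]  zeros at y ∈ {0, 3}
  x = 4: [0↦4, 1↦0, 2↦2, 3↦0, 4↦4]  zeros at y ∈ {1, 3}
Collecting zeros: affine points = {(1, 1), (2, 2), (3, 0), (3, 3), (4, 1), (4, 3)}.
Total count |C(F_5)_aff| = 6.


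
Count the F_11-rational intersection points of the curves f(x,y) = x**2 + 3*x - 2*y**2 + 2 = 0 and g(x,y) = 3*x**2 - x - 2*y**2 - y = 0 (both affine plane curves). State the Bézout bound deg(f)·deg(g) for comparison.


Common zeros: ∅; count = 0; Bézout bound = 4.

deg(f) = 2, deg(g) = 2, so Bézout bound = 4.
Scan x ∈ F_11. For each x, list the y ∈ F_11 with f(x, y) ≡ 0 and those with g(x, y) ≡ 0 (mod 11); the common zeros in that column are the intersection.
  x = 0: f ≡ 0 at y ∈ {1, 10}; g ≡ 0 at y ∈ {0, 5}; common: ∅.
  x = 1: f ≡ 0 at y ∈ {5, 6}; g ≡ 0 at y ∈ ∅; common: ∅.
  x = 2: f ≡ 0 at y ∈ ∅; g ≡ 0 at y ∈ {2, 3}; common: ∅.
  x = 3: f ≡ 0 at y ∈ ∅; g ≡ 0 at y ∈ ∅; common: ∅.
  x = 4: f ≡ 0 at y ∈ {2, 9}; g ≡ 0 at y ∈ {0, 5}; common: ∅.
  x = 5: f ≡ 0 at y ∈ ∅; g ≡ 0 at y ∈ {8}; common: ∅.
  x = 6: f ≡ 0 at y ∈ ∅; g ≡ 0 at y ∈ {1, 4}; common: ∅.
  x = 7: f ≡ 0 at y ∈ {5, 6}; g ≡ 0 at y ∈ ∅; common: ∅.
  x = 8: f ≡ 0 at y ∈ {1, 10}; g ≡ 0 at y ∈ ∅; common: ∅.
  x = 9: f ≡ 0 at y ∈ {0}; g ≡ 0 at y ∈ {1, 4}; common: ∅.
  x = 10: f ≡ 0 at y ∈ {0}; g ≡ 0 at y ∈ {8}; common: ∅.
Collecting: common zeros = ∅, so the count is 0.
Comparison with the Bézout bound: 0 ≤ 4 = deg(f)·deg(g), as expected for curves with no common component (the affine F_11-count falls short of the bound because intersections may lie at infinity, over extension fields, or carry multiplicity).


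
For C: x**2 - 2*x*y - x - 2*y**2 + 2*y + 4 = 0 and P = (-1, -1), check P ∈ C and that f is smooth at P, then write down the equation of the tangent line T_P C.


Tangent line at P: -x + 8*y + 7 = 0.

Step 1: f(-1, -1) = 0, so P lies on C.
Step 2: partial derivatives
  f_x(x, y) = 2*x - 2*y - 1, f_y(x, y) = -2*x - 4*y + 2.
  f_x(P) = -1, f_y(P) = 8 (gradient nonzero, so P is smooth).
Step 3: tangent line at P: -1·(x − -1) + 8·(y − -1) = 0.
Expanding: -x + 8*y + 7 = 0.


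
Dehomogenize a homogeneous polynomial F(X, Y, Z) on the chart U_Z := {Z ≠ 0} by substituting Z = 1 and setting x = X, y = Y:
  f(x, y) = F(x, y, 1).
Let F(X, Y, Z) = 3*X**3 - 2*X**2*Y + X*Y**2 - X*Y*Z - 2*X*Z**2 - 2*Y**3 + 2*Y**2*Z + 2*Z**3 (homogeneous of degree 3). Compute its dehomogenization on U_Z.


f(x, y) = 3*x**3 - 2*x**2*y + x*y**2 - x*y - 2*x - 2*y**3 + 2*y**2 + 2

On U_Z we set Z = 1. Each monomial c·X^i·Y^j·Z^k in F becomes c·x^i·y^j·1^k = c·x^i·y^j.
Substituting Z = 1: F(X, Y, 1) = 3*x**3 - 2*x**2*y + x*y**2 - x*y - 2*x - 2*y**3 + 2*y**2 + 2.
Note: deg(f) ≤ deg(F) = 3; strict inequality happens when F is divisible by Z (lost terms).


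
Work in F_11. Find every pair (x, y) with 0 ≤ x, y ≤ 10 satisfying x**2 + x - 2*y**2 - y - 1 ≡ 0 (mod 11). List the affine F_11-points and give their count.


Affine F_11-points: {(0, 2), (0, 3), (1, 6), (1, 10), (3, 0), (3, 5), (7, 0), (7, 5), (9, 6), (9, 10), (10, 2), (10, 3)}; count = 12.

For each of the 121 pairs (x, y) ∈ F_11², evaluate f(x, y) mod 11. Record the zeros.
  x = 0: [0↦10, 1↦7, 2↦0, 3↦0, 4↦7, 5↦10, 6↦9, 7↦4, 8↦6, 9↦4, 10↦9]  zeros at y ∈ {2, 3}
  x = 1: [0↦1, 1↦9, 2↦2, 3↦2, 4↦9, 5↦1, 6↦0, 7↦6, 8↦8, 9↦6, 10↦0]  zeros at y ∈ {6, 10}
  x = 2: [0↦5, 1↦2, 2↦6, 3↦6, 4↦2, 5↦5, 6↦4, 7↦10, 8↦1, 9↦10, 10↦4]  zeros at y ∈ ∅
  x = 3: [0↦0, 1↦8, 2↦1, 3↦1, 4↦8, 5↦0, 6↦10, 7↦5, 8↦7, 9↦5, 10↦10]  zeros at y ∈ {0, 5}
  x = 4: [0↦8, 1↦5, 2↦9, 3↦9, 4↦5, 5↦8, 6↦7, 7↦2, 8↦4, 9↦2, 10↦7]  zeros at y ∈ ∅
  x = 5: [0↦7, 1↦4, 2↦8, 3↦8, 4↦4, 5↦7, 6↦6, 7↦1, 8↦3, 9↦1, 10↦6]  zeros at y ∈ ∅
  x = 6: [0↦8, 1↦5, 2↦9, 3↦9, 4↦5, 5↦8, 6↦7, 7↦2, 8↦4, 9↦2, 10↦7]  zeros at y ∈ ∅
  x = 7: [0↦0, 1↦8, 2↦1, 3↦1, 4↦8, 5↦0, 6↦10, 7↦5, 8↦7, 9↦5, 10↦10]  zeros at y ∈ {0, 5}
  x = 8: [0↦5, 1↦2, 2↦6, 3↦6, 4↦2, 5↦5, 6↦4, 7↦10, 8↦1, 9↦10, 10↦4]  zeros at y ∈ ∅
  x = 9: [0↦1, 1↦9, 2↦2, 3↦2, 4↦9, 5↦1, 6↦0, 7↦6, 8↦8, 9↦6, 10↦0]  zeros at y ∈ {6, 10}
  x = 10: [0↦10, 1↦7, 2↦0, 3↦0, 4↦7, 5↦10, 6↦9, 7↦4, 8↦6, 9↦4, 10↦9]  zeros at y ∈ {2, 3}
Collecting zeros: affine points = {(0, 2), (0, 3), (1, 6), (1, 10), (3, 0), (3, 5), (7, 0), (7, 5), (9, 6), (9, 10), (10, 2), (10, 3)}.
Total count |C(F_11)_aff| = 12.


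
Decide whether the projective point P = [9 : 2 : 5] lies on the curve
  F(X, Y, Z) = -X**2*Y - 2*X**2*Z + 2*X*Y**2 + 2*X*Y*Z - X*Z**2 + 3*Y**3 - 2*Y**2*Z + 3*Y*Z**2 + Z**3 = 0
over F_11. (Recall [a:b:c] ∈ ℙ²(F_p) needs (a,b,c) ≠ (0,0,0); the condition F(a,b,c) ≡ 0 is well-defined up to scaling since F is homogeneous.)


F(9,2,5) ≡ 7 (mod 11); P is NOT on the curve.

Evaluate F(9, 2, 5) term-by-term (mod 11).
  -X**2*Y ↦ -1·81·2·1 = -162
  -2*X**2*Z ↦ -2·81·1·5 = -810
  2*X*Y**2 ↦ 2·9·4·1 = 72
  2*X*Y*Z ↦ 2·9·2·5 = 180
  -X*Z**2 ↦ -1·9·1·25 = -225
  3*Y**3 ↦ 3·1·8·1 = 24
  -2*Y**2*Z ↦ -2·1·4·5 = -40
  3*Y*Z**2 ↦ 3·1·2·25 = 150
  Z**3 ↦ 1·1·1·125 = 125
Sum: F(9, 2, 5) = (-162) + (-810) + (72) + (180) + (-225) + (24) + (-40) + (150) + (125) = -686.
Reducing mod 11: -686 ≡ 7 (mod 11).
Since F(a, b, c) ≡ 7 ≠ 0 (mod 11), P does NOT lie on the curve.


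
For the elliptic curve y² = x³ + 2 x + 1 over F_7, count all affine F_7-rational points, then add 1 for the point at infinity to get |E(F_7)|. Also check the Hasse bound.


Affine points = {(0, 1), (0, 6), (1, 2), (1, 5)}; affine count = 4; |E(F_7)| = 5.

Discriminant check: Δ ∝ 4a³ + 27b² = 4·2³ + 27·1² = 4·8 + 27·1 ≡ 3 (mod 7). Nonzero ⇒ E is nonsingular.
For each x ∈ F_7, compute rhs = x³ + 2·x + 1 mod 7, then count y ∈ F_7 with y² ≡ rhs.
  x = 0: rhs = 1, matching y values: 1, 6 (2 points).
  x = 1: rhs = 4, matching y values: 2, 5 (2 points).
  x = 2: rhs = 6, matching y values: none (0 points).
  x = 3: rhs = 6, matching y values: none (0 points).
  x = 4: rhs = 3, matching y values: none (0 points).
  x = 5: rhs = 3, matching y values: none (0 points).
  x = 6: rhs = 5, matching y values: none (0 points).
Total affine count: 4.
Full point count |E(F_7)| = 4 + 1 = 5.
Hasse bound: |5 − (7+1)| = |-3| = 3 ≤ 2√7 ≈ 5.2915 ✓.


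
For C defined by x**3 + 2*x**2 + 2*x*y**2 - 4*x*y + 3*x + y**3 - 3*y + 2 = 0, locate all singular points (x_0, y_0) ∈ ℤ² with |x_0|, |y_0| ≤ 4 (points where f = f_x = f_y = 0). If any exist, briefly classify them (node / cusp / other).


Singular points: {(-1, 1)}; classification: node.

Compute partial derivatives:
  f_x = 3*x**2 + 4*x + 2*y**2 - 4*y + 3.
  f_y = 4*x*y - 4*x + 3*y**2 - 3.
Scan x_0 ∈ {−4, ..., 4}. For each x_0, f_y(x_0, y) is a polynomial in y; find its integer roots y ∈ {−4, ..., 4}, then test f_x and f at those candidates.
  x = -4: f_y(-4, y) = 3*y**2 - 16*y + 13; vanishes at y ∈ {1}. (-4, 1): f_x = 33 ≠ 0.
  x = -3: f_y(-3, y) = 3*y**2 - 12*y + 9; vanishes at y ∈ {1, 3}. (-3, 1): f_x = 16 ≠ 0; (-3, 3): f_x = 24 ≠ 0.
  x = -2: f_y(-2, y) = 3*y**2 - 8*y + 5; vanishes at y ∈ {1}. (-2, 1): f_x = 5 ≠ 0.
  x = -1: f_y(-1, y) = 3*y**2 - 4*y + 1; vanishes at y ∈ {1}. (-1, 1): f_x = 0, f = 0 — SINGULAR.
  x = 0: f_y(0, y) = 3*y**2 - 3; vanishes at y ∈ {-1, 1}. (0, -1): f_x = 9 ≠ 0; (0, 1): f_x = 1 ≠ 0.
  x = 1: f_y(1, y) = 3*y**2 + 4*y - 7; vanishes at y ∈ {1}. (1, 1): f_x = 8 ≠ 0.
  x = 2: f_y(2, y) = 3*y**2 + 8*y - 11; vanishes at y ∈ {1}. (2, 1): f_x = 21 ≠ 0.
  x = 3: f_y(3, y) = 3*y**2 + 12*y - 15; vanishes at y ∈ {1}. (3, 1): f_x = 40 ≠ 0.
  x = 4: f_y(4, y) = 3*y**2 + 16*y - 19; vanishes at y ∈ {1}. (4, 1): f_x = 65 ≠ 0.
Only singular point on the grid: (-1, 1).
Classify: substitute x = -1 + u, y = 1 + v and expand: f = u**3 - u**2 + 2*u*v**2 + v**3 + v**2.
No constant or linear terms (consistent with a singular point). Quadratic part: -u**2 + v**2. Cubic part: u**3 + 2*u*v**2 + v**3.
The quadratic part v**2 - u**2 = (v − u)(v + u) splits into two distinct linear factors, so there are two distinct tangent lines y − 1 = ±(x − -1) — this is a node (ordinary double point).
Classification: node.


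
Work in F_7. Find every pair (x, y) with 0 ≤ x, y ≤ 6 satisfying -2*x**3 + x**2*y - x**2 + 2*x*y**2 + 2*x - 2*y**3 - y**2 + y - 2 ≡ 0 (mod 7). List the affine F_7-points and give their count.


Affine F_7-points: {(1, 3), (2, 5), (3, 2), (5, 4)}; count = 4.

For each of the 49 pairs (x, y) ∈ F_7², evaluate f(x, y) mod 7. Record the zeros.
  x = 0: [0↦5, 1↦3, 2↦1, 3↦1, 4↦5, 5↦1, 6↦5]  zeros at y ∈ ∅
  x = 1: [0↦4, 1↦5, 2↦3, 3↦0, 4↦5, 5↦6, 6↦5]  zeros at y ∈ {3}
  x = 2: [0↦3, 1↦2, 2↦2, 3↦5, 4↦6, 5↦0, 6↦3]  zeros at y ∈ {5}
  x = 3: [0↦4, 1↦3, 2↦0, 3↦4, 4↦3, 5↦6, 6↦1]  zeros at y ∈ {2}
  x = 4: [0↦2, 1↦3, 2↦6, 3↦6, 4↦5, 5↦5, 6↦1]  zeros at y ∈ ∅
  x = 5: [0↦6, 1↦4, 2↦1, 3↦6, 4↦0, 5↦6, 6↦5]  zeros at y ∈ {4}
  x = 6: [0↦4, 1↦1, 2↦1, 3↦6, 4↦4, 5↦4, 6↦1]  zeros at y ∈ ∅
Collecting zeros: affine points = {(1, 3), (2, 5), (3, 2), (5, 4)}.
Total count |C(F_7)_aff| = 4.


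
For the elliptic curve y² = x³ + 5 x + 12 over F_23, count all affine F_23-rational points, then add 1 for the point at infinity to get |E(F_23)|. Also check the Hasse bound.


Affine points = {(0, 9), (0, 14), (1, 8), (1, 15), (3, 10), (3, 13), (4, 2), (4, 21), (5, 1), (5, 22), (8, 9), (8, 14), (9, 2), (9, 21), (10, 2), (10, 21), (11, 8), (11, 15), (12, 11), (12, 12), (15, 9), (15, 14), (16, 5), (16, 18), (18, 0), (20, 4), (20, 19), (22, 11), (22, 12)}; affine count = 29; |E(F_23)| = 30.

Discriminant check: Δ ∝ 4a³ + 27b² = 4·5³ + 27·12² = 4·125 + 27·144 ≡ 18 (mod 23). Nonzero ⇒ E is nonsingular.
For each x ∈ F_23, compute rhs = x³ + 5·x + 12 mod 23, then count y ∈ F_23 with y² ≡ rhs.
  x = 0: rhs = 12, matching y values: 9, 14 (2 points).
  x = 1: rhs = 18, matching y values: 8, 15 (2 points).
  x = 2: rhs = 7, matching y values: none (0 points).
  x = 3: rhs = 8, matching y values: 10, 13 (2 points).
  x = 4: rhs = 4, matching y values: 2, 21 (2 points).
  x = 5: rhs = 1, matching y values: 1, 22 (2 points).
  x = 6: rhs = 5, matching y values: none (0 points).
  x = 7: rhs = 22, matching y values: none (0 points).
  x = 8: rhs = 12, matching y values: 9, 14 (2 points).
  x = 9: rhs = 4, matching y values: 2, 21 (2 points).
  x = 10: rhs = 4, matching y values: 2, 21 (2 points).
  x = 11: rhs = 18, matching y values: 8, 15 (2 points).
  x = 12: rhs = 6, matching y values: 11, 12 (2 points).
  x = 13: rhs = 20, matching y values: none (0 points).
  x = 14: rhs = 20, matching y values: none (0 points).
  x = 15: rhs = 12, matching y values: 9, 14 (2 points).
  x = 16: rhs = 2, matching y values: 5, 18 (2 points).
  x = 17: rhs = 19, matching y values: none (0 points).
  x = 18: rhs = 0, matching y values: 0 (1 points).
  x = 19: rhs = 20, matching y values: none (0 points).
  x = 20: rhs = 16, matching y values: 4, 19 (2 points).
  x = 21: rhs = 17, matching y values: none (0 points).
  x = 22: rhs = 6, matching y values: 11, 12 (2 points).
Total affine count: 29.
Full point count |E(F_23)| = 29 + 1 = 30.
Hasse bound: |30 − (23+1)| = |6| = 6 ≤ 2√23 ≈ 9.5917 ✓.


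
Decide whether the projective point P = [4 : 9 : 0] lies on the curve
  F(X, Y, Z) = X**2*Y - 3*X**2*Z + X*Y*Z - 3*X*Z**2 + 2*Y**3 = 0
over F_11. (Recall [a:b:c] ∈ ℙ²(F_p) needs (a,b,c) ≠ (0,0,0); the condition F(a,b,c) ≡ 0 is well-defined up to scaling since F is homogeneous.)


F(4,9,0) ≡ 7 (mod 11); P is NOT on the curve.

Evaluate F(4, 9, 0) term-by-term (mod 11).
  X**2*Y ↦ 1·16·9·1 = 144
  -3*X**2*Z ↦ -3·16·1·0 = 0
  X*Y*Z ↦ 1·4·9·0 = 0
  -3*X*Z**2 ↦ -3·4·1·0 = 0
  2*Y**3 ↦ 2·1·729·1 = 1458
Sum: F(4, 9, 0) = (144) + (0) + (0) + (0) + (1458) = 1602.
Reducing mod 11: 1602 ≡ 7 (mod 11).
Since F(a, b, c) ≡ 7 ≠ 0 (mod 11), P does NOT lie on the curve.


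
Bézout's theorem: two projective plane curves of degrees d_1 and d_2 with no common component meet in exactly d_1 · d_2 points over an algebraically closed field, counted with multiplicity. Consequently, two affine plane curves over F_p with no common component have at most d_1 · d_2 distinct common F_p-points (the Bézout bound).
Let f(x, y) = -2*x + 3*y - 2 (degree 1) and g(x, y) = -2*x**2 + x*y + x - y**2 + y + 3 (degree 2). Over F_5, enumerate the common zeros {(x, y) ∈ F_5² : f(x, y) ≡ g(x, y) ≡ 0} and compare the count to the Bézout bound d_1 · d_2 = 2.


Common zeros: {(4, 0)}; count = 1; Bézout bound = 2.

deg(f) = 1, deg(g) = 2, so Bézout bound = 2.
Scan x ∈ F_5. For each x, list the y ∈ F_5 with f(x, y) ≡ 0 and those with g(x, y) ≡ 0 (mod 5); the common zeros in that column are the intersection.
  x = 0: f ≡ 0 at y ∈ {4}; g ≡ 0 at y ∈ ∅; common: ∅.
  x = 1: f ≡ 0 at y ∈ {3}; g ≡ 0 at y ∈ ∅; common: ∅.
  x = 2: f ≡ 0 at y ∈ {2}; g ≡ 0 at y ∈ ∅; common: ∅.
  x = 3: f ≡ 0 at y ∈ {1}; g ≡ 0 at y ∈ ∅; common: ∅.
  x = 4: f ≡ 0 at y ∈ {0}; g ≡ 0 at y ∈ {0}; common: {0}.
Collecting: common zeros = {(4, 0)}, so the count is 1.
Comparison with the Bézout bound: 1 ≤ 2 = deg(f)·deg(g), as expected for curves with no common component (the affine F_5-count falls short of the bound because intersections may lie at infinity, over extension fields, or carry multiplicity).


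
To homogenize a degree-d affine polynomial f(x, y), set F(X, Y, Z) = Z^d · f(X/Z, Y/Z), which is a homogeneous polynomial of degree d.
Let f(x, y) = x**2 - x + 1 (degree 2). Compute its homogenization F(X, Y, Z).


F(X, Y, Z) = X**2 - X*Z + Z**2

deg(f) = 2.
Substitute x = X/Z, y = Y/Z into f, then multiply by Z^2.
  monomial 1·x^2·y^0 ↦ 1·X^2·Y^0·Z^0.
  monomial -1·x^1·y^0 ↦ -1·X^1·Y^0·Z^1.
  monomial 1·x^0·y^0 ↦ 1·X^0·Y^0·Z^2.
Collecting: F(X, Y, Z) = X**2 - X*Z + Z**2.


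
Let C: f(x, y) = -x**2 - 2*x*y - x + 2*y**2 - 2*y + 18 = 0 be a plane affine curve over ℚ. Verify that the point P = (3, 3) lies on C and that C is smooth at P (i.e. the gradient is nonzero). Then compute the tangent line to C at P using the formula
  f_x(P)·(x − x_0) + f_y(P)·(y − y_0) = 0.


Tangent line at P: -13*x + 4*y + 27 = 0.

Step 1: f(3, 3) = 0, so P lies on C.
Step 2: partial derivatives
  f_x(x, y) = -2*x - 2*y - 1, f_y(x, y) = -2*x + 4*y - 2.
  f_x(P) = -13, f_y(P) = 4 (gradient nonzero, so P is smooth).
Step 3: tangent line at P: -13·(x − 3) + 4·(y − 3) = 0.
Expanding: -13*x + 4*y + 27 = 0.


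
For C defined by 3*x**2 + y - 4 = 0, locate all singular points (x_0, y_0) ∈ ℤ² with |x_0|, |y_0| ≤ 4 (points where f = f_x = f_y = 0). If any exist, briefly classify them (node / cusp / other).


No singular points in the scanned grid; C is smooth there.

Compute partial derivatives:
  f_x = 6*x.
  f_y = 1.
f_y = 1 is a nonzero constant, so f_y never vanishes: no point (x, y) can satisfy f = f_x = f_y = 0. In particular no (x, y) ∈ {−4, ..., 4}² is singular; the curve is smooth.


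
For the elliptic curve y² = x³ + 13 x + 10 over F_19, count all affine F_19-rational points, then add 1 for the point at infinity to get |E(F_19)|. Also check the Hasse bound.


Affine points = {(1, 9), (1, 10), (2, 5), (2, 14), (3, 0), (6, 0), (7, 8), (7, 11), (9, 1), (9, 18), (10, 0), (13, 1), (13, 18), (16, 1), (16, 18)}; affine count = 15; |E(F_19)| = 16.

Discriminant check: Δ ∝ 4a³ + 27b² = 4·13³ + 27·10² = 4·2197 + 27·100 ≡ 12 (mod 19). Nonzero ⇒ E is nonsingular.
For each x ∈ F_19, compute rhs = x³ + 13·x + 10 mod 19, then count y ∈ F_19 with y² ≡ rhs.
  x = 0: rhs = 10, matching y values: none (0 points).
  x = 1: rhs = 5, matching y values: 9, 10 (2 points).
  x = 2: rhs = 6, matching y values: 5, 14 (2 points).
  x = 3: rhs = 0, matching y values: 0 (1 points).
  x = 4: rhs = 12, matching y values: none (0 points).
  x = 5: rhs = 10, matching y values: none (0 points).
  x = 6: rhs = 0, matching y values: 0 (1 points).
  x = 7: rhs = 7, matching y values: 8, 11 (2 points).
  x = 8: rhs = 18, matching y values: none (0 points).
  x = 9: rhs = 1, matching y values: 1, 18 (2 points).
  x = 10: rhs = 0, matching y values: 0 (1 points).
  x = 11: rhs = 2, matching y values: none (0 points).
  x = 12: rhs = 13, matching y values: none (0 points).
  x = 13: rhs = 1, matching y values: 1, 18 (2 points).
  x = 14: rhs = 10, matching y values: none (0 points).
  x = 15: rhs = 8, matching y values: none (0 points).
  x = 16: rhs = 1, matching y values: 1, 18 (2 points).
  x = 17: rhs = 14, matching y values: none (0 points).
  x = 18: rhs = 15, matching y values: none (0 points).
Total affine count: 15.
Full point count |E(F_19)| = 15 + 1 = 16.
Hasse bound: |16 − (19+1)| = |-4| = 4 ≤ 2√19 ≈ 8.7178 ✓.


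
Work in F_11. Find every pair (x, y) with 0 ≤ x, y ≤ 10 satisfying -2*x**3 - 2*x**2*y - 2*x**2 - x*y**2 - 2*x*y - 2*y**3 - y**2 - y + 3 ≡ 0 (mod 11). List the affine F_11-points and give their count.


Affine F_11-points: {(1, 3), (4, 2), (4, 5), (4, 7), (5, 0), (6, 2), (7, 0), (9, 0), (9, 2), (9, 4), (10, 1)}; count = 11.

For each of the 121 pairs (x, y) ∈ F_11², evaluate f(x, y) mod 11. Record the zeros.
  x = 0: [0↦3, 1↦10, 2↦3, 3↦3, 4↦9, 5↦9, 6↦2, 7↦9, 8↦7, 9↦6, 10↦5]  zeros at y ∈ ∅
  x = 1: [0↦10, 1↦1, 2↦9, 3↦0, 4↦6, 5↦4, 6↦4, 7↦5, 8↦6, 9↦6, 10↦4]  zeros at y ∈ {3}
  x = 2: [0↦1, 1↦5, 2↦2, 3↦2, 4↦4, 5↦7, 6↦10, 7↦1, 8↦1, 9↦9, 10↦2]  zeros at y ∈ ∅
  x = 3: [0↦8, 1↦10, 2↦3, 3↦8, 4↦2, 5↦6, 6↦8, 7↦7, 8↦2, 9↦3, 10↦9]  zeros at y ∈ ∅
  x = 4: [0↦8, 1↦4, 2↦0, 3↦6, 4↦10, 5↦0, 6↦8, 7↦0, 8↦8, 9↦9, 10↦2]  zeros at y ∈ {2, 5, 7}
  x = 5: [0↦0, 1↦8, 2↦3, 3↦6, 4↦5, 5↦10, 6↦9, 7↦1, 8↦7, 9↦4, 10↦2]  zeros at y ∈ {0}
  x = 6: [0↦5, 1↦10, 2↦0, 3↦7, 4↦8, 5↦2, 6↦10, 7↦9, 8↦9, 9↦9, 10↦8]  zeros at y ∈ {2}
  x = 7: [0↦0, 1↦9, 2↦1, 3↦8, 4↦7, 5↦8, 6↦10, 7↦1, 8↦2, 9↦1, 10↦8]  zeros at y ∈ {0}
  x = 8: [0↦6, 1↦4, 2↦5, 3↦8, 4↦1, 5↦5, 6↦8, 7↦9, 8↦7, 9↦1, 10↦1]  zeros at y ∈ ∅
  x = 9: [0↦0, 1↦5, 2↦0, 3↦6, 4↦0, 5↦3, 6↦3, 7↦10, 8↦1, 9↦8, 10↦8]  zeros at y ∈ {0, 2, 4}
  x = 10: [0↦3, 1↦0, 2↦7, 3↦1, 4↦3, 5↦1, 6↦5, 7↦3, 8↦5, 9↦10, 10↦6]  zeros at y ∈ {1}
Collecting zeros: affine points = {(1, 3), (4, 2), (4, 5), (4, 7), (5, 0), (6, 2), (7, 0), (9, 0), (9, 2), (9, 4), (10, 1)}.
Total count |C(F_11)_aff| = 11.


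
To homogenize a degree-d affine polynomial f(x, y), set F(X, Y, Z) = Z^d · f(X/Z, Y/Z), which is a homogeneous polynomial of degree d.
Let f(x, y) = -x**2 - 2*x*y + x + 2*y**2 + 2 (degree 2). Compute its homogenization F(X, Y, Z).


F(X, Y, Z) = -X**2 - 2*X*Y + X*Z + 2*Y**2 + 2*Z**2

deg(f) = 2.
Substitute x = X/Z, y = Y/Z into f, then multiply by Z^2.
  monomial -1·x^2·y^0 ↦ -1·X^2·Y^0·Z^0.
  monomial -2·x^1·y^1 ↦ -2·X^1·Y^1·Z^0.
  monomial 1·x^1·y^0 ↦ 1·X^1·Y^0·Z^1.
  monomial 2·x^0·y^2 ↦ 2·X^0·Y^2·Z^0.
  monomial 2·x^0·y^0 ↦ 2·X^0·Y^0·Z^2.
Collecting: F(X, Y, Z) = -X**2 - 2*X*Y + X*Z + 2*Y**2 + 2*Z**2.


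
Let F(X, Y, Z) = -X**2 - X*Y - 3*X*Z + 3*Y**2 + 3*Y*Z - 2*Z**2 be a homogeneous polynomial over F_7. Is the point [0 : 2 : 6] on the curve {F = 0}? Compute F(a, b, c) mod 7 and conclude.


F(0,2,6) ≡ 4 (mod 7); P is NOT on the curve.

Evaluate F(0, 2, 6) term-by-term (mod 7).
  -X**2 ↦ -1·0·1·1 = 0
  -X*Y ↦ -1·0·2·1 = 0
  -3*X*Z ↦ -3·0·1·6 = 0
  3*Y**2 ↦ 3·1·4·1 = 12
  3*Y*Z ↦ 3·1·2·6 = 36
  -2*Z**2 ↦ -2·1·1·36 = -72
Sum: F(0, 2, 6) = (0) + (0) + (0) + (12) + (36) + (-72) = -24.
Reducing mod 7: -24 ≡ 4 (mod 7).
Since F(a, b, c) ≡ 4 ≠ 0 (mod 7), P does NOT lie on the curve.


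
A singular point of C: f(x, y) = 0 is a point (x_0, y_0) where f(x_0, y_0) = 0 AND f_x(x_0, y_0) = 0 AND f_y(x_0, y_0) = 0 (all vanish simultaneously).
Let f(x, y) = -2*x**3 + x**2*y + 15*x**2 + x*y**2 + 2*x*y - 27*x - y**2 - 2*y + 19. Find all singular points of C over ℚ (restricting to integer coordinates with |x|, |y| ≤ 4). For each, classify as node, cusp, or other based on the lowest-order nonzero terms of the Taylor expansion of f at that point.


Singular points: {(2, -3)}; classification: cusp.

Compute partial derivatives:
  f_x = -6*x**2 + 2*x*y + 30*x + y**2 + 2*y - 27.
  f_y = x**2 + 2*x*y + 2*x - 2*y - 2.
Scan x_0 ∈ {−4, ..., 4}. For each x_0, f_y(x_0, y) is a polynomial in y; find its integer roots y ∈ {−4, ..., 4}, then test f_x and f at those candidates.
  x = -4: f_y(-4, y) = 6 - 10*y; no integer root y with |y| ≤ 4.
  x = -3: f_y(-3, y) = 1 - 8*y; no integer root y with |y| ≤ 4.
  x = -2: f_y(-2, y) = -6*y - 2; no integer root y with |y| ≤ 4.
  x = -1: f_y(-1, y) = -4*y - 3; no integer root y with |y| ≤ 4.
  x = 0: f_y(0, y) = -2*y - 2; vanishes at y ∈ {-1}. (0, -1): f_x = -28 ≠ 0.
  x = 1: f_y(1, y) = 1; no integer root y with |y| ≤ 4.
  x = 2: f_y(2, y) = 2*y + 6; vanishes at y ∈ {-3}. (2, -3): f_x = 0, f = 0 — SINGULAR.
  x = 3: f_y(3, y) = 4*y + 13; no integer root y with |y| ≤ 4.
  x = 4: f_y(4, y) = 6*y + 22; no integer root y with |y| ≤ 4.
Only singular point on the grid: (2, -3).
Classify: substitute x = 2 + u, y = -3 + v and expand: f = -2*u**3 + u**2*v + u*v**2 + v**2.
No constant or linear terms (consistent with a singular point). Quadratic part: v**2. Cubic part: -2*u**3 + u**2*v + u*v**2.
The quadratic part v**2 is a perfect square, so there is a single (double) tangent line v = 0, i.e. y = -3. Restricting the cubic part to that line (v = 0) leaves -2*u**3 ≠ 0, so f is not divisible by v and the branch is v² ≈ 2*u**3 to lowest order — this is a cusp.
Classification: cusp.


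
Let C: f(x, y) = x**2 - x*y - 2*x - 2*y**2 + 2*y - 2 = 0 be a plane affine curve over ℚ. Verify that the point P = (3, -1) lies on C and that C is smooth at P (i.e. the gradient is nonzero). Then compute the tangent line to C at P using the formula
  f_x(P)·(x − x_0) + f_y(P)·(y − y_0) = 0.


Tangent line at P: 5*x + 3*y - 12 = 0.

Step 1: f(3, -1) = 0, so P lies on C.
Step 2: partial derivatives
  f_x(x, y) = 2*x - y - 2, f_y(x, y) = -x - 4*y + 2.
  f_x(P) = 5, f_y(P) = 3 (gradient nonzero, so P is smooth).
Step 3: tangent line at P: 5·(x − 3) + 3·(y − -1) = 0.
Expanding: 5*x + 3*y - 12 = 0.


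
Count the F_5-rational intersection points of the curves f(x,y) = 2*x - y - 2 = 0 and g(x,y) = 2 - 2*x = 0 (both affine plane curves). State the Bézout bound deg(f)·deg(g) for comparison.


Common zeros: {(1, 0)}; count = 1; Bézout bound = 1.

deg(f) = 1, deg(g) = 1, so Bézout bound = 1.
Scan x ∈ F_5. For each x, list the y ∈ F_5 with f(x, y) ≡ 0 and those with g(x, y) ≡ 0 (mod 5); the common zeros in that column are the intersection.
  x = 0: f ≡ 0 at y ∈ {3}; g ≡ 0 at y ∈ ∅; common: ∅.
  x = 1: f ≡ 0 at y ∈ {0}; g ≡ 0 at y ∈ {0, 1, 2, 3, 4}; common: {0}.
  x = 2: f ≡ 0 at y ∈ {2}; g ≡ 0 at y ∈ ∅; common: ∅.
  x = 3: f ≡ 0 at y ∈ {4}; g ≡ 0 at y ∈ ∅; common: ∅.
  x = 4: f ≡ 0 at y ∈ {1}; g ≡ 0 at y ∈ ∅; common: ∅.
Collecting: common zeros = {(1, 0)}, so the count is 1.
Comparison with the Bézout bound: 1 ≤ 1 = deg(f)·deg(g), as expected for curves with no common component (the bound is attained).


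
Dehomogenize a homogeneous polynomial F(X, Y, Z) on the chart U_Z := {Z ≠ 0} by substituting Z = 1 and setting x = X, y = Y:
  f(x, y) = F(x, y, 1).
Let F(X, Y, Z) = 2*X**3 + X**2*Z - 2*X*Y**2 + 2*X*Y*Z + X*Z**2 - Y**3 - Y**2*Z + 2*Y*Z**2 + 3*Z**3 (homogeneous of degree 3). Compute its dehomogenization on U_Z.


f(x, y) = 2*x**3 + x**2 - 2*x*y**2 + 2*x*y + x - y**3 - y**2 + 2*y + 3

On U_Z we set Z = 1. Each monomial c·X^i·Y^j·Z^k in F becomes c·x^i·y^j·1^k = c·x^i·y^j.
Substituting Z = 1: F(X, Y, 1) = 2*x**3 + x**2 - 2*x*y**2 + 2*x*y + x - y**3 - y**2 + 2*y + 3.
Note: deg(f) ≤ deg(F) = 3; strict inequality happens when F is divisible by Z (lost terms).


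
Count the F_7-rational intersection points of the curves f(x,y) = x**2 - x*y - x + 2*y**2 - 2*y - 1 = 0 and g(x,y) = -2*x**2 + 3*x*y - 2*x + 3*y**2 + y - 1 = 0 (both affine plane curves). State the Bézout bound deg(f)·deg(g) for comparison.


Common zeros: {(2, 3), (5, 1), (6, 2)}; count = 3; Bézout bound = 4.

deg(f) = 2, deg(g) = 2, so Bézout bound = 4.
Scan x ∈ F_7. For each x, list the y ∈ F_7 with f(x, y) ≡ 0 and those with g(x, y) ≡ 0 (mod 7); the common zeros in that column are the intersection.
  x = 0: f ≡ 0 at y ∈ ∅; g ≡ 0 at y ∈ ∅; common: ∅.
  x = 1: f ≡ 0 at y ∈ ∅; g ≡ 0 at y ∈ ∅; common: ∅.
  x = 2: f ≡ 0 at y ∈ {3, 6}; g ≡ 0 at y ∈ {3, 4}; common: {3}.
  x = 3: f ≡ 0 at y ∈ ∅; g ≡ 0 at y ∈ {2, 4}; common: ∅.
  x = 4: f ≡ 0 at y ∈ {1, 2}; g ≡ 0 at y ∈ ∅; common: ∅.
  x = 5: f ≡ 0 at y ∈ {1, 6}; g ≡ 0 at y ∈ {1, 3}; common: {1}.
  x = 6: f ≡ 0 at y ∈ {2}; g ≡ 0 at y ∈ {1, 2}; common: {2}.
Collecting: common zeros = {(2, 3), (5, 1), (6, 2)}, so the count is 3.
Comparison with the Bézout bound: 3 ≤ 4 = deg(f)·deg(g), as expected for curves with no common component (the affine F_7-count falls short of the bound because intersections may lie at infinity, over extension fields, or carry multiplicity).


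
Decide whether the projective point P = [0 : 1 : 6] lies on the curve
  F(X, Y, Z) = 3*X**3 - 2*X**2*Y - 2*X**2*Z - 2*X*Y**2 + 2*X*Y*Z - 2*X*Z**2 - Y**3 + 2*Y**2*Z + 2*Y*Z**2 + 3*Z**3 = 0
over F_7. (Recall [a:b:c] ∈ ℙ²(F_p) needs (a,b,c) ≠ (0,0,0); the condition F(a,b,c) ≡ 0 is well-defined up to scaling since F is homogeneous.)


F(0,1,6) ≡ 3 (mod 7); P is NOT on the curve.

Evaluate F(0, 1, 6) term-by-term (mod 7).
  3*X**3 ↦ 3·0·1·1 = 0
  -2*X**2*Y ↦ -2·0·1·1 = 0
  -2*X**2*Z ↦ -2·0·1·6 = 0
  -2*X*Y**2 ↦ -2·0·1·1 = 0
  2*X*Y*Z ↦ 2·0·1·6 = 0
  -2*X*Z**2 ↦ -2·0·1·36 = 0
  -Y**3 ↦ -1·1·1·1 = -1
  2*Y**2*Z ↦ 2·1·1·6 = 12
  2*Y*Z**2 ↦ 2·1·1·36 = 72
  3*Z**3 ↦ 3·1·1·216 = 648
Sum: F(0, 1, 6) = (0) + (0) + (0) + (0) + (0) + (0) + (-1) + (12) + (72) + (648) = 731.
Reducing mod 7: 731 ≡ 3 (mod 7).
Since F(a, b, c) ≡ 3 ≠ 0 (mod 7), P does NOT lie on the curve.


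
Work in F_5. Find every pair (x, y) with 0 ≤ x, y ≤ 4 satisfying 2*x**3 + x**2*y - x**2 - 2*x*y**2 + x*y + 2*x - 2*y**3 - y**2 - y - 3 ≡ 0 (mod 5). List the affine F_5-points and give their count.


Affine F_5-points: {(0, 2), (1, 0), (2, 4), (3, 1), (4, 1)}; count = 5.

For each of the 25 pairs (x, y) ∈ F_5², evaluate f(x, y) mod 5. Record the zeros.
  x = 0: [0↦2, 1↦3, 2↦0, 3↦1, 4↦4]  zeros at y ∈ {2}
  x = 1: [0↦0, 1↦1, 2↦4, 3↦2, 4↦3]  zeros at y ∈ {0}
  x = 2: [0↦3, 1↦1, 2↦2, 3↦4, 4↦0]  zeros at y ∈ {4}
  x = 3: [0↦3, 1↦0, 2↦1, 3↦4, 4↦2]  zeros at y ∈ {1}
  x = 4: [0↦2, 1↦0, 2↦3, 3↦4, 4↦1]  zeros at y ∈ {1}
Collecting zeros: affine points = {(0, 2), (1, 0), (2, 4), (3, 1), (4, 1)}.
Total count |C(F_5)_aff| = 5.


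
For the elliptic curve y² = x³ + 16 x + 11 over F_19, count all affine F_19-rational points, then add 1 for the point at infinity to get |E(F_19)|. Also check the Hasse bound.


Affine points = {(0, 7), (0, 12), (1, 3), (1, 16), (4, 5), (4, 14), (5, 8), (5, 11), (6, 0), (8, 9), (8, 10), (11, 6), (11, 13), (15, 4), (15, 15), (17, 3), (17, 16)}; affine count = 17; |E(F_19)| = 18.

Discriminant check: Δ ∝ 4a³ + 27b² = 4·16³ + 27·11² = 4·4096 + 27·121 ≡ 5 (mod 19). Nonzero ⇒ E is nonsingular.
For each x ∈ F_19, compute rhs = x³ + 16·x + 11 mod 19, then count y ∈ F_19 with y² ≡ rhs.
  x = 0: rhs = 11, matching y values: 7, 12 (2 points).
  x = 1: rhs = 9, matching y values: 3, 16 (2 points).
  x = 2: rhs = 13, matching y values: none (0 points).
  x = 3: rhs = 10, matching y values: none (0 points).
  x = 4: rhs = 6, matching y values: 5, 14 (2 points).
  x = 5: rhs = 7, matching y values: 8, 11 (2 points).
  x = 6: rhs = 0, matching y values: 0 (1 points).
  x = 7: rhs = 10, matching y values: none (0 points).
  x = 8: rhs = 5, matching y values: 9, 10 (2 points).
  x = 9: rhs = 10, matching y values: none (0 points).
  x = 10: rhs = 12, matching y values: none (0 points).
  x = 11: rhs = 17, matching y values: 6, 13 (2 points).
  x = 12: rhs = 12, matching y values: none (0 points).
  x = 13: rhs = 3, matching y values: none (0 points).
  x = 14: rhs = 15, matching y values: none (0 points).
  x = 15: rhs = 16, matching y values: 4, 15 (2 points).
  x = 16: rhs = 12, matching y values: none (0 points).
  x = 17: rhs = 9, matching y values: 3, 16 (2 points).
  x = 18: rhs = 13, matching y values: none (0 points).
Total affine count: 17.
Full point count |E(F_19)| = 17 + 1 = 18.
Hasse bound: |18 − (19+1)| = |-2| = 2 ≤ 2√19 ≈ 8.7178 ✓.


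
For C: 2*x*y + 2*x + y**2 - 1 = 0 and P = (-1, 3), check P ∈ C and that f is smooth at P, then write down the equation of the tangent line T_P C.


Tangent line at P: 8*x + 4*y - 4 = 0.

Step 1: f(-1, 3) = 0, so P lies on C.
Step 2: partial derivatives
  f_x(x, y) = 2*y + 2, f_y(x, y) = 2*x + 2*y.
  f_x(P) = 8, f_y(P) = 4 (gradient nonzero, so P is smooth).
Step 3: tangent line at P: 8·(x − -1) + 4·(y − 3) = 0.
Expanding: 8*x + 4*y - 4 = 0.


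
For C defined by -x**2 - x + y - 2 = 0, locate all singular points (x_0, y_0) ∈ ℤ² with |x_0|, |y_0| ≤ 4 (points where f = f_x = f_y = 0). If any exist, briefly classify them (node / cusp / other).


No singular points in the scanned grid; C is smooth there.

Compute partial derivatives:
  f_x = -2*x - 1.
  f_y = 1.
f_y = 1 is a nonzero constant, so f_y never vanishes: no point (x, y) can satisfy f = f_x = f_y = 0. In particular no (x, y) ∈ {−4, ..., 4}² is singular; the curve is smooth.


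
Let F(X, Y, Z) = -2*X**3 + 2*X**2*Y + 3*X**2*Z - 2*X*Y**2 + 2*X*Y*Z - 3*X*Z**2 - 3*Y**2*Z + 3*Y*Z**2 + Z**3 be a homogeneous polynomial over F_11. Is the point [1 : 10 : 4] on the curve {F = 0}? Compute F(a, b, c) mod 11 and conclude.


F(1,10,4) ≡ 9 (mod 11); P is NOT on the curve.

Evaluate F(1, 10, 4) term-by-term (mod 11).
  -2*X**3 ↦ -2·1·1·1 = -2
  2*X**2*Y ↦ 2·1·10·1 = 20
  3*X**2*Z ↦ 3·1·1·4 = 12
  -2*X*Y**2 ↦ -2·1·100·1 = -200
  2*X*Y*Z ↦ 2·1·10·4 = 80
  -3*X*Z**2 ↦ -3·1·1·16 = -48
  -3*Y**2*Z ↦ -3·1·100·4 = -1200
  3*Y*Z**2 ↦ 3·1·10·16 = 480
  Z**3 ↦ 1·1·1·64 = 64
Sum: F(1, 10, 4) = (-2) + (20) + (12) + (-200) + (80) + (-48) + (-1200) + (480) + (64) = -794.
Reducing mod 11: -794 ≡ 9 (mod 11).
Since F(a, b, c) ≡ 9 ≠ 0 (mod 11), P does NOT lie on the curve.


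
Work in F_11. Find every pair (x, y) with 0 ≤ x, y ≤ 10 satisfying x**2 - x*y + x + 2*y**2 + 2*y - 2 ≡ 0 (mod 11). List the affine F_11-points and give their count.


Affine F_11-points: {(0, 3), (0, 7), (1, 0), (1, 5), (2, 3), (2, 8), (3, 1), (3, 5), (4, 2), (4, 10), (5, 8), (5, 10), (6, 6), (6, 7), (7, 4), (8, 1), (8, 2), (9, 0), (9, 9), (10, 6), (10, 9)}; count = 21.

For each of the 121 pairs (x, y) ∈ F_11², evaluate f(x, y) mod 11. Record the zeros.
  x = 0: [0↦9, 1↦2, 2↦10, 3↦0, 4↦5, 5↦3, 6↦5, 7↦0, 8↦10, 9↦2, 10↦9]  zeros at y ∈ {3, 7}
  x = 1: [0↦0, 1↦3, 2↦10, 3↦10, 4↦3, 5↦0, 6↦1, 7↦6, 8↦4, 9↦6, 10↦1]  zeros at y ∈ {0, 5}
  x = 2: [0↦4, 1↦6, 2↦1, 3↦0, 4↦3, 5↦10, 6↦10, 7↦3, 8↦0, 9↦1, 10↦6]  zeros at y ∈ {3, 8}
  x = 3: [0↦10, 1↦0, 2↦5, 3↦3, 4↦5, 5↦0, 6↦10, 7↦2, 8↦9, 9↦9, 10↦2]  zeros at y ∈ {1, 5}
  x = 4: [0↦7, 1↦7, 2↦0, 3↦8, 4↦9, 5↦3, 6↦1, 7↦3, 8↦9, 9↦8, 10↦0]  zeros at y ∈ {2, 10}
  x = 5: [0↦6, 1↦5, 2↦8, 3↦4, 4↦4, 5↦8, 6↦5, 7↦6, 8↦0, 9↦9, 10↦0]  zeros at y ∈ {8, 10}
  x = 6: [0↦7, 1↦5, 2↦7, 3↦2, 4↦1, 5↦4, 6↦0, 7↦0, 8↦4, 9↦1, 10↦2]  zeros at y ∈ {6, 7}
  x = 7: [0↦10, 1↦7, 2↦8, 3↦2, 4↦0, 5↦2, 6↦8, 7↦7, 8↦10, 9↦6, 10↦6]  zeros at y ∈ {4}
  x = 8: [0↦4, 1↦0, 2↦0, 3↦4, 4↦1, 5↦2, 6↦7, 7↦5, 8↦7, 9↦2, 10↦1]  zeros at y ∈ {1, 2}
  x = 9: [0↦0, 1↦6, 2↦5, 3↦8, 4↦4, 5↦4, 6↦8, 7↦5, 8↦6, 9↦0, 10↦9]  zeros at y ∈ {0, 9}
  x = 10: [0↦9, 1↦3, 2↦1, 3↦3, 4↦9, 5↦8, 6↦0, 7↦7, 8↦7, 9↦0, 10↦8]  zeros at y ∈ {6, 9}
Collecting zeros: affine points = {(0, 3), (0, 7), (1, 0), (1, 5), (2, 3), (2, 8), (3, 1), (3, 5), (4, 2), (4, 10), (5, 8), (5, 10), (6, 6), (6, 7), (7, 4), (8, 1), (8, 2), (9, 0), (9, 9), (10, 6), (10, 9)}.
Total count |C(F_11)_aff| = 21.


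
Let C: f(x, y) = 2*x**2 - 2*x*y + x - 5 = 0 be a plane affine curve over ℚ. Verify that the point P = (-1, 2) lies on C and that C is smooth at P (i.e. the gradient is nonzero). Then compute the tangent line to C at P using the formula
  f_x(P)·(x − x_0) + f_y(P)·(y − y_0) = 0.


Tangent line at P: -7*x + 2*y - 11 = 0.

Step 1: f(-1, 2) = 0, so P lies on C.
Step 2: partial derivatives
  f_x(x, y) = 4*x - 2*y + 1, f_y(x, y) = -2*x.
  f_x(P) = -7, f_y(P) = 2 (gradient nonzero, so P is smooth).
Step 3: tangent line at P: -7·(x − -1) + 2·(y − 2) = 0.
Expanding: -7*x + 2*y - 11 = 0.


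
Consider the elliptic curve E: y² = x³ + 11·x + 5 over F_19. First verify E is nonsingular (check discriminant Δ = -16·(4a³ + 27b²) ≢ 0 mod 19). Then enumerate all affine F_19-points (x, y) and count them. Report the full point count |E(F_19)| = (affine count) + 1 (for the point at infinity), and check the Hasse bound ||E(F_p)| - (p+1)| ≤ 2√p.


Affine points = {(0, 9), (0, 10), (1, 6), (1, 13), (2, 4), (2, 15), (7, 8), (7, 11), (8, 4), (8, 15), (9, 4), (9, 15), (15, 7), (15, 12)}; affine count = 14; |E(F_19)| = 15.

Discriminant check: Δ ∝ 4a³ + 27b² = 4·11³ + 27·5² = 4·1331 + 27·25 ≡ 14 (mod 19). Nonzero ⇒ E is nonsingular.
For each x ∈ F_19, compute rhs = x³ + 11·x + 5 mod 19, then count y ∈ F_19 with y² ≡ rhs.
  x = 0: rhs = 5, matching y values: 9, 10 (2 points).
  x = 1: rhs = 17, matching y values: 6, 13 (2 points).
  x = 2: rhs = 16, matching y values: 4, 15 (2 points).
  x = 3: rhs = 8, matching y values: none (0 points).
  x = 4: rhs = 18, matching y values: none (0 points).
  x = 5: rhs = 14, matching y values: none (0 points).
  x = 6: rhs = 2, matching y values: none (0 points).
  x = 7: rhs = 7, matching y values: 8, 11 (2 points).
  x = 8: rhs = 16, matching y values: 4, 15 (2 points).
  x = 9: rhs = 16, matching y values: 4, 15 (2 points).
  x = 10: rhs = 13, matching y values: none (0 points).
  x = 11: rhs = 13, matching y values: none (0 points).
  x = 12: rhs = 3, matching y values: none (0 points).
  x = 13: rhs = 8, matching y values: none (0 points).
  x = 14: rhs = 15, matching y values: none (0 points).
  x = 15: rhs = 11, matching y values: 7, 12 (2 points).
  x = 16: rhs = 2, matching y values: none (0 points).
  x = 17: rhs = 13, matching y values: none (0 points).
  x = 18: rhs = 12, matching y values: none (0 points).
Total affine count: 14.
Full point count |E(F_19)| = 14 + 1 = 15.
Hasse bound: |15 − (19+1)| = |-5| = 5 ≤ 2√19 ≈ 8.7178 ✓.


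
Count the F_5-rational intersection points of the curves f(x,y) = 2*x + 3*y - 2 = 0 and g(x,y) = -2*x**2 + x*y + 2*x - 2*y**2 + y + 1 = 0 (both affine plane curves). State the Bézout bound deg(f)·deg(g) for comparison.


Common zeros: ∅; count = 0; Bézout bound = 2.

deg(f) = 1, deg(g) = 2, so Bézout bound = 2.
Scan x ∈ F_5. For each x, list the y ∈ F_5 with f(x, y) ≡ 0 and those with g(x, y) ≡ 0 (mod 5); the common zeros in that column are the intersection.
  x = 0: f ≡ 0 at y ∈ {4}; g ≡ 0 at y ∈ {1, 2}; common: ∅.
  x = 1: f ≡ 0 at y ∈ {0}; g ≡ 0 at y ∈ ∅; common: ∅.
  x = 2: f ≡ 0 at y ∈ {1}; g ≡ 0 at y ∈ {2}; common: ∅.
  x = 3: f ≡ 0 at y ∈ {2}; g ≡ 0 at y ∈ ∅; common: ∅.
  x = 4: f ≡ 0 at y ∈ {3}; g ≡ 0 at y ∈ {1, 4}; common: ∅.
Collecting: common zeros = ∅, so the count is 0.
Comparison with the Bézout bound: 0 ≤ 2 = deg(f)·deg(g), as expected for curves with no common component (the affine F_5-count falls short of the bound because intersections may lie at infinity, over extension fields, or carry multiplicity).


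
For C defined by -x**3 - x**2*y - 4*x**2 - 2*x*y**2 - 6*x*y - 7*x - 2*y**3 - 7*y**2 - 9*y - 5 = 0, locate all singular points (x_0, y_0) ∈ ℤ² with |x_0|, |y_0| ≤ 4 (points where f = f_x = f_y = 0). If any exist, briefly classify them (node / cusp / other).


Singular points: {(-1, -1)}; classification: cusp.

Compute partial derivatives:
  f_x = -3*x**2 - 2*x*y - 8*x - 2*y**2 - 6*y - 7.
  f_y = -x**2 - 4*x*y - 6*x - 6*y**2 - 14*y - 9.
Scan x_0 ∈ {−4, ..., 4}. For each x_0, f_y(x_0, y) is a polynomial in y; find its integer roots y ∈ {−4, ..., 4}, then test f_x and f at those candidates.
  x = -4: f_y(-4, y) = -6*y**2 + 2*y - 1; no integer root y with |y| ≤ 4.
  x = -3: f_y(-3, y) = -6*y**2 - 2*y; vanishes at y ∈ {0}. (-3, 0): f_x = -10 ≠ 0.
  x = -2: f_y(-2, y) = -6*y**2 - 6*y - 1; no integer root y with |y| ≤ 4.
  x = -1: f_y(-1, y) = -6*y**2 - 10*y - 4; vanishes at y ∈ {-1}. (-1, -1): f_x = 0, f = 0 — SINGULAR.
  x = 0: f_y(0, y) = -6*y**2 - 14*y - 9; no integer root y with |y| ≤ 4.
  x = 1: f_y(1, y) = -6*y**2 - 18*y - 16; no integer root y with |y| ≤ 4.
  x = 2: f_y(2, y) = -6*y**2 - 22*y - 25; no integer root y with |y| ≤ 4.
  x = 3: f_y(3, y) = -6*y**2 - 26*y - 36; no integer root y with |y| ≤ 4.
  x = 4: f_y(4, y) = -6*y**2 - 30*y - 49; no integer root y with |y| ≤ 4.
Only singular point on the grid: (-1, -1).
Classify: substitute x = -1 + u, y = -1 + v and expand: f = -u**3 - u**2*v - 2*u*v**2 - 2*v**3 + v**2.
No constant or linear terms (consistent with a singular point). Quadratic part: v**2. Cubic part: -u**3 - u**2*v - 2*u*v**2 - 2*v**3.
The quadratic part v**2 is a perfect square, so there is a single (double) tangent line v = 0, i.e. y = -1. Restricting the cubic part to that line (v = 0) leaves -u**3 ≠ 0, so f is not divisible by v and the branch is v² ≈ u**3 to lowest order — this is a cusp.
Classification: cusp.
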